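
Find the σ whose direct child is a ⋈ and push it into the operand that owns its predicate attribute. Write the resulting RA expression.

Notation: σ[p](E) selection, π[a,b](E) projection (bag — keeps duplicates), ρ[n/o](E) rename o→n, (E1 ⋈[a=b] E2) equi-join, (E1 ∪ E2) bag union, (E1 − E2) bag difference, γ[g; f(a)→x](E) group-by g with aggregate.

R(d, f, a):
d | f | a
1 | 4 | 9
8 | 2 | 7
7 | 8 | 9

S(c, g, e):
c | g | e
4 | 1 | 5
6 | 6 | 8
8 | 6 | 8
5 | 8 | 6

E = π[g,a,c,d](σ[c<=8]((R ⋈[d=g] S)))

σ filters on c, owned by the right side.
E' = π[g,a,c,d]((R ⋈[d=g] σ[c<=8](S)))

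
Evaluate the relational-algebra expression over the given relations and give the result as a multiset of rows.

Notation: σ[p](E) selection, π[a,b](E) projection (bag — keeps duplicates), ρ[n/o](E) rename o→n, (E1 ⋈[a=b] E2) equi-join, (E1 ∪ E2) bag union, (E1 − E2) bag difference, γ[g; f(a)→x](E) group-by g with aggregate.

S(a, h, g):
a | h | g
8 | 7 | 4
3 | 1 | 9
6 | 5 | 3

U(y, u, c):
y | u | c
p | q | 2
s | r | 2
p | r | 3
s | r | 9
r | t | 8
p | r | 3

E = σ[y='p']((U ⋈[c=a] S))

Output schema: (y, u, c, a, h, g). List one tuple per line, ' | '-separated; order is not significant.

Subexpression sizes:
  U → 6
  S → 3
  (U ⋈[c=a] S) → 3
  σ[y='p']((U ⋈[c=a] S)) → 2

== RESULT ==
y | u | c | a | h | g
p | r | 3 | 3 | 1 | 9
p | r | 3 | 3 | 1 | 9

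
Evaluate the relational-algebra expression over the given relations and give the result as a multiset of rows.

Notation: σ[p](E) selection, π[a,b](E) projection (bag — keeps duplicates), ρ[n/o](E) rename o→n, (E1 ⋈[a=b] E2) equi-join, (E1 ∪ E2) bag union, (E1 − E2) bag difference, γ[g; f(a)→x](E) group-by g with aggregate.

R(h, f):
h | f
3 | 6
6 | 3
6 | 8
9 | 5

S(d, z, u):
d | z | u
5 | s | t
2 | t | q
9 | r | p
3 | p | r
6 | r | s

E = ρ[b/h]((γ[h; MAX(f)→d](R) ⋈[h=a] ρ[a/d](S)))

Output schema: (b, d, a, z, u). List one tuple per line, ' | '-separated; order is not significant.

Per-node cardinality:
  R → 4
  γ[h; MAX(f)→d](R) → 3
  S → 5
  ρ[a/d](S) → 5
  (γ[h; MAX(f)→d](R) ⋈[h=a] ρ[a/d](S)) → 3
  ρ[b/h]((γ[h; MAX(f)→d](R) ⋈[h=a] ρ[a/d](S))) → 3

== RESULT ==
b | d | a | z | u
3 | 6 | 3 | p | r
6 | 8 | 6 | r | s
9 | 5 | 9 | r | p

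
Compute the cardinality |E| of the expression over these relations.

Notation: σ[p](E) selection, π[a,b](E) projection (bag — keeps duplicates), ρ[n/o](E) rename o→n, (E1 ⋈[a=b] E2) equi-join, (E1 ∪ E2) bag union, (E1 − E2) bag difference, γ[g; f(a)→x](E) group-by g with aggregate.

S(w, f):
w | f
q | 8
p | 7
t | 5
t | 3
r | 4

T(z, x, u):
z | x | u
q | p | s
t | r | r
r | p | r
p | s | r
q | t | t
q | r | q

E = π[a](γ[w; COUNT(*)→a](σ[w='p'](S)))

Per-node cardinality:
  S → 5
  σ[w='p'](S) → 1
  γ[w; COUNT(*)→a](σ[w='p'](S)) → 1
  π[a](γ[w; COUNT(*)→a](σ[w='p'](S))) → 1

|E| = 1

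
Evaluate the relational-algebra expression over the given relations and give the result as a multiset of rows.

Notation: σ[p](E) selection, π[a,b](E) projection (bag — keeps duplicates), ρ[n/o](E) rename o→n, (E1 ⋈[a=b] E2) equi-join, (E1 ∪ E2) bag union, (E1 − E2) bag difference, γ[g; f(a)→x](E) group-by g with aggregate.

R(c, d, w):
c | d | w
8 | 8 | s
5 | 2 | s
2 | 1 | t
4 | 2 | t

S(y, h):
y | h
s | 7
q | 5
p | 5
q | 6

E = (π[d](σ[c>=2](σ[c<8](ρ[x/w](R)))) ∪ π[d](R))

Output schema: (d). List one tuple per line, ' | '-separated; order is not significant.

Per-node cardinality:
  R → 4
  ρ[x/w](R) → 4
  σ[c<8](ρ[x/w](R)) → 3
  σ[c>=2](σ[c<8](ρ[x/w](R))) → 3
  π[d](σ[c>=2](σ[c<8](ρ[x/w](R)))) → 3
  R → 4
  π[d](R) → 4
  (π[d](σ[c>=2](σ[c<8](ρ[x/w](R)))) ∪ π[d](R)) → 7

== RESULT ==
d
1
1
2
2
2
2
8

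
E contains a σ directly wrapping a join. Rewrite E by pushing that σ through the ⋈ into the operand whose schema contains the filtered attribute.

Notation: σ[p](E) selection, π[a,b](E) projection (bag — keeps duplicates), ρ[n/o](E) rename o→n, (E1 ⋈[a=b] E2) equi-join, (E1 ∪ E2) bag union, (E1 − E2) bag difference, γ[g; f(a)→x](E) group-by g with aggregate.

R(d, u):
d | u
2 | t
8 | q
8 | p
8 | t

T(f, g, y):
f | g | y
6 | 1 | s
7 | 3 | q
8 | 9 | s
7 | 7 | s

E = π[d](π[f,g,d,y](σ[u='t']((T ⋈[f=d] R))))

σ filters on u, owned by the right side.
E' = π[d](π[f,g,d,y]((T ⋈[f=d] σ[u='t'](R))))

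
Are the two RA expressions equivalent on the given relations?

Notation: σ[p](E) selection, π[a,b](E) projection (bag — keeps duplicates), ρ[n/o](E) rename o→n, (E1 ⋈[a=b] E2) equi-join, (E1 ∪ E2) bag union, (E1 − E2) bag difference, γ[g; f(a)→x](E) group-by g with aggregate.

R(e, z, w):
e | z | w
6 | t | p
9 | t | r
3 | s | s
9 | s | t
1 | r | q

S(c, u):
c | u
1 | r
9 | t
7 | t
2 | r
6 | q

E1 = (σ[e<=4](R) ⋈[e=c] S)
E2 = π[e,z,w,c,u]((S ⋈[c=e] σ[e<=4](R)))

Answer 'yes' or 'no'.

E1 stepwise |·|:
  R → 5
  σ[e<=4](R) → 2
  S → 5
  (σ[e<=4](R) ⋈[e=c] S) → 1
E2 stepwise |·|:
  S → 5
  R → 5
  σ[e<=4](R) → 2
  (S ⋈[c=e] σ[e<=4](R)) → 1
  π[e,z,w,c,u]((S ⋈[c=e] σ[e<=4](R))) → 1

E1 and E2 produce the same multiset:
e | z | w | c | u
1 | r | q | 1 | r

yes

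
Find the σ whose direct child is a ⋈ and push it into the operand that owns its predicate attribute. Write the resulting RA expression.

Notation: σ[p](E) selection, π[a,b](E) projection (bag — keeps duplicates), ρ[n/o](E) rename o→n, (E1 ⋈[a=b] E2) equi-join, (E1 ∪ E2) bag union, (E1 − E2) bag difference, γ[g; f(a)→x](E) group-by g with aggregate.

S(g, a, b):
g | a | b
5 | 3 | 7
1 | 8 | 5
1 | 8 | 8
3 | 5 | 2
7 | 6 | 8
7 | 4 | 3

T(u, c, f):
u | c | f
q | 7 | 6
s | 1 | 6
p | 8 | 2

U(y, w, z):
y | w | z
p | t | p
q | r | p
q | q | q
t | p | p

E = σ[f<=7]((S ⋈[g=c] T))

σ filters on f, owned by the right side.
E' = (S ⋈[g=c] σ[f<=7](T))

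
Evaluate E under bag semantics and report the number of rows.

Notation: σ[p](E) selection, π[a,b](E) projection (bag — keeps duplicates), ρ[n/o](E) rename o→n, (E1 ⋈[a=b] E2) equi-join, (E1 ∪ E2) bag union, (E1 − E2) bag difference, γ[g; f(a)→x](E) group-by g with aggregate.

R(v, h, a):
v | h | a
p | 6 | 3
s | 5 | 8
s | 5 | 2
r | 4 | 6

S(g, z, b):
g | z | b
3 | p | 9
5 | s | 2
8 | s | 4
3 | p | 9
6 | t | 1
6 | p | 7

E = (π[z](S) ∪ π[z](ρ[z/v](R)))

Row counts bottom-up:
  S → 6
  π[z](S) → 6
  R → 4
  ρ[z/v](R) → 4
  π[z](ρ[z/v](R)) → 4
  (π[z](S) ∪ π[z](ρ[z/v](R))) → 10

|E| = 10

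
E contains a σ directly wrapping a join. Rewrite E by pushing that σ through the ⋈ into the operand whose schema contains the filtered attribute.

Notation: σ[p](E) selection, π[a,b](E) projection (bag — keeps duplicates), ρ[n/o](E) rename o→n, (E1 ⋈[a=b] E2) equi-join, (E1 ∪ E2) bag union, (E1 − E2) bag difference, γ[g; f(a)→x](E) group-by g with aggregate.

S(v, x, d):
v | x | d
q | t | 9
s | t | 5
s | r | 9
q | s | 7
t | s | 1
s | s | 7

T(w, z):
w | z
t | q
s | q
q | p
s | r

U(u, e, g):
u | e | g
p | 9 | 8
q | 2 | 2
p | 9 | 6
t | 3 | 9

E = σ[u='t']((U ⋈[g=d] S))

σ filters on u, owned by the left side.
E' = (σ[u='t'](U) ⋈[g=d] S)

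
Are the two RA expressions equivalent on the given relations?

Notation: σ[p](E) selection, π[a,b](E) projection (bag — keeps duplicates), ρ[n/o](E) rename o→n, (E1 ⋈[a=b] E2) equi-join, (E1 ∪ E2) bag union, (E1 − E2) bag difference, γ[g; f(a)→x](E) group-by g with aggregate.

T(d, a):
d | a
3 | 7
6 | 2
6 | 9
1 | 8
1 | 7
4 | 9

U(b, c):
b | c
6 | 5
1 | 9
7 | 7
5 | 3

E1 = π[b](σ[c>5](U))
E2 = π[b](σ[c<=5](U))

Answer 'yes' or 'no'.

E1 subexpression sizes:
  U → 4
  σ[c>5](U) → 2
  π[b](σ[c>5](U)) → 2
E2 subexpression sizes:
  U → 4
  σ[c<=5](U) → 2
  π[b](σ[c<=5](U)) → 2

E1 result:
b
1
7
E2 result:
b
5
6
Witness: (6,) appears 0× in E1 but 1× in E2.

no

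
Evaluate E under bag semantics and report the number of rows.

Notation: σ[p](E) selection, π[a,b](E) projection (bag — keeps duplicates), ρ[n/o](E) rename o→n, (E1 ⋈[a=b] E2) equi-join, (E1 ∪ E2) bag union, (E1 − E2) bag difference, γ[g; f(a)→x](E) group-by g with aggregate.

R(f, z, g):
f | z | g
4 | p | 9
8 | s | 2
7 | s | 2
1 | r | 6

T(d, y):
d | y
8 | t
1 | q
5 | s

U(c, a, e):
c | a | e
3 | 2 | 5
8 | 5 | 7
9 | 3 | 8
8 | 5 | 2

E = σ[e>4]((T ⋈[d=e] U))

Row counts bottom-up:
  T → 3
  U → 4
  (T ⋈[d=e] U) → 2
  σ[e>4]((T ⋈[d=e] U)) → 2

|E| = 2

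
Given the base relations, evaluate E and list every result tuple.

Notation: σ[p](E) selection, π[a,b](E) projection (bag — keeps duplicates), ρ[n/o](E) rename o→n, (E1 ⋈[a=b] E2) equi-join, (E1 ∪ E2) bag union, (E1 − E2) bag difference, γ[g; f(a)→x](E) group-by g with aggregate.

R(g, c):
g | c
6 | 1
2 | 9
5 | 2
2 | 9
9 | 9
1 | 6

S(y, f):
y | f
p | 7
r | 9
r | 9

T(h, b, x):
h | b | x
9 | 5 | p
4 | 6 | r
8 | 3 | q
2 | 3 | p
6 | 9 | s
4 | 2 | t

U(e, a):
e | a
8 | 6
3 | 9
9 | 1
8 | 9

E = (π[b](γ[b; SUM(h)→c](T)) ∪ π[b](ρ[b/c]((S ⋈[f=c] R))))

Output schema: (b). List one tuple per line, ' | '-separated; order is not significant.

Stepwise |·|:
  T → 6
  γ[b; SUM(h)→c](T) → 5
  π[b](γ[b; SUM(h)→c](T)) → 5
  S → 3
  R → 6
  (S ⋈[f=c] R) → 6
  ρ[b/c]((S ⋈[f=c] R)) → 6
  π[b](ρ[b/c]((S ⋈[f=c] R))) → 6
  (π[b](γ[b; SUM(h)→c](T)) ∪ π[b](ρ[b/c]((S ⋈[f=c] R)))) → 11

== RESULT ==
b
2
3
5
6
9
9
9
9
9
9
9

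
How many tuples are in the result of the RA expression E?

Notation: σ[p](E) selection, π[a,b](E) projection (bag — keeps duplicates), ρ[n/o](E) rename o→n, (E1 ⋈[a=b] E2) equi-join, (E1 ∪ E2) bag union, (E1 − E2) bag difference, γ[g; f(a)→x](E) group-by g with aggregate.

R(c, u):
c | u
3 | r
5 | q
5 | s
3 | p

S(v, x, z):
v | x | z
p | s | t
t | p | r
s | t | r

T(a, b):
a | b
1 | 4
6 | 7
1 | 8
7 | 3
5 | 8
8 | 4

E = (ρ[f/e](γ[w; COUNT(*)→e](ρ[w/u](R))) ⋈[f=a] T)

Per-node cardinality:
  R → 4
  ρ[w/u](R) → 4
  γ[w; COUNT(*)→e](ρ[w/u](R)) → 4
  ρ[f/e](γ[w; COUNT(*)→e](ρ[w/u](R))) → 4
  T → 6
  (ρ[f/e](γ[w; COUNT(*)→e](ρ[w/u](R))) ⋈[f=a] T) → 8

|E| = 8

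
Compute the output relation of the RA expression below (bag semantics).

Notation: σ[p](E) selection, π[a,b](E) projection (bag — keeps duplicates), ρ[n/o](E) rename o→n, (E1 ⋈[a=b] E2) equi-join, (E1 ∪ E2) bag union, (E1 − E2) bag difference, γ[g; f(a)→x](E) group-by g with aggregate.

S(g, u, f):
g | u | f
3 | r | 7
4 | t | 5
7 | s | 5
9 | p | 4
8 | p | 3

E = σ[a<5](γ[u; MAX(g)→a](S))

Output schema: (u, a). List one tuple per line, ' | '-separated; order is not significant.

Stepwise |·|:
  S → 5
  γ[u; MAX(g)→a](S) → 4
  σ[a<5](γ[u; MAX(g)→a](S)) → 2

== RESULT ==
u | a
r | 3
t | 4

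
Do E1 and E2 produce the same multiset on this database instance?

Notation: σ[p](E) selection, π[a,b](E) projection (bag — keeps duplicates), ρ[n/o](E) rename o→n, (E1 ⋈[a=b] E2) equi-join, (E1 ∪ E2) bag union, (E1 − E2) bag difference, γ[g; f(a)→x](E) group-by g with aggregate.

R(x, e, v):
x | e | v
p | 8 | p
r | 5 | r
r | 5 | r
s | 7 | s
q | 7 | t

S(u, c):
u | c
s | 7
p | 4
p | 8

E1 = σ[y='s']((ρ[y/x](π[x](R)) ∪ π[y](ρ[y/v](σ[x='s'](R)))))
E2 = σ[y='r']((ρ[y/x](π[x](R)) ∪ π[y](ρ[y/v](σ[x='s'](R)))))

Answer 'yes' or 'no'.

E1 row counts bottom-up:
  R → 5
  π[x](R) → 5
  ρ[y/x](π[x](R)) → 5
  R → 5
  σ[x='s'](R) → 1
  ρ[y/v](σ[x='s'](R)) → 1
  π[y](ρ[y/v](σ[x='s'](R))) → 1
  (ρ[y/x](π[x](R)) ∪ π[y](ρ[y/v](σ[x='s'](R)))) → 6
  σ[y='s']((ρ[y/x](π[x](R)) ∪ π[y](ρ[y/v](σ[x='s'](R))))) → 2
E2 row counts bottom-up:
  R → 5
  π[x](R) → 5
  ρ[y/x](π[x](R)) → 5
  R → 5
  σ[x='s'](R) → 1
  ρ[y/v](σ[x='s'](R)) → 1
  π[y](ρ[y/v](σ[x='s'](R))) → 1
  (ρ[y/x](π[x](R)) ∪ π[y](ρ[y/v](σ[x='s'](R)))) → 6
  σ[y='r']((ρ[y/x](π[x](R)) ∪ π[y](ρ[y/v](σ[x='s'](R))))) → 2

E1 result:
y
s
s
E2 result:
y
r
r
Witness: ('s',) appears 2× in E1 but 0× in E2.

no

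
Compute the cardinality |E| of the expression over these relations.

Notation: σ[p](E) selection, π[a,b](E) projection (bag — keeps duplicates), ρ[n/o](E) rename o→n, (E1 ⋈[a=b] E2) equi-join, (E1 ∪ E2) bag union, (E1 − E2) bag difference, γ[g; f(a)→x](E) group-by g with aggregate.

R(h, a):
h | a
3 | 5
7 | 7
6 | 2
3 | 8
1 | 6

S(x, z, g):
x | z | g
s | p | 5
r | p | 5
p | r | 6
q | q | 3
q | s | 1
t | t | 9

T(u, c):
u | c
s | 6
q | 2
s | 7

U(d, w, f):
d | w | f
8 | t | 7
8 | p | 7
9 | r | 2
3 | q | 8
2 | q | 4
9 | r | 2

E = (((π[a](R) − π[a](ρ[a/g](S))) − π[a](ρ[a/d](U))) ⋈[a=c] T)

Subexpression sizes:
  R → 5
  π[a](R) → 5
  S → 6
  ρ[a/g](S) → 6
  π[a](ρ[a/g](S)) → 6
  (π[a](R) − π[a](ρ[a/g](S))) → 3
  U → 6
  ρ[a/d](U) → 6
  π[a](ρ[a/d](U)) → 6
  ((π[a](R) − π[a](ρ[a/g](S))) − π[a](ρ[a/d](U))) → 1
  T → 3
  (((π[a](R) − π[a](ρ[a/g](S))) − π[a](ρ[a/d](U))) ⋈[a=c] T) → 1

|E| = 1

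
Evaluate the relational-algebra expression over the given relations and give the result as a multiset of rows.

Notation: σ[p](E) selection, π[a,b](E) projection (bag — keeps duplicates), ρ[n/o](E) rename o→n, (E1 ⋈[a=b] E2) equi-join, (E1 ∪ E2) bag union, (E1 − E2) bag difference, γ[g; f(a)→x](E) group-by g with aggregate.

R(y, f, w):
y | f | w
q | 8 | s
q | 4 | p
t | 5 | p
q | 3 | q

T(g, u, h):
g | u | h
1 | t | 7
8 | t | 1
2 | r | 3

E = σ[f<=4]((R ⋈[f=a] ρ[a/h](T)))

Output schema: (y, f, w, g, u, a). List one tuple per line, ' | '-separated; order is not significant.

Stepwise |·|:
  R → 4
  T → 3
  ρ[a/h](T) → 3
  (R ⋈[f=a] ρ[a/h](T)) → 1
  σ[f<=4]((R ⋈[f=a] ρ[a/h](T))) → 1

== RESULT ==
y | f | w | g | u | a
q | 3 | q | 2 | r | 3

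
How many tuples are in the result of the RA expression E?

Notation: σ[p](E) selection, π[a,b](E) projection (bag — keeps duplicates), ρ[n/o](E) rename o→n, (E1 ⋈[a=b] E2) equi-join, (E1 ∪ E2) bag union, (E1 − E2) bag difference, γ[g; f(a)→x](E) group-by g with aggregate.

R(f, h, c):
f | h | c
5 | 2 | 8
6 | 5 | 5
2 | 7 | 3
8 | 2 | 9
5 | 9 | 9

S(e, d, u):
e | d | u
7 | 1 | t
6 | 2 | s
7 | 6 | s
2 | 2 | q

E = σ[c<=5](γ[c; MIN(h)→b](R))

Stepwise |·|:
  R → 5
  γ[c; MIN(h)→b](R) → 4
  σ[c<=5](γ[c; MIN(h)→b](R)) → 2

|E| = 2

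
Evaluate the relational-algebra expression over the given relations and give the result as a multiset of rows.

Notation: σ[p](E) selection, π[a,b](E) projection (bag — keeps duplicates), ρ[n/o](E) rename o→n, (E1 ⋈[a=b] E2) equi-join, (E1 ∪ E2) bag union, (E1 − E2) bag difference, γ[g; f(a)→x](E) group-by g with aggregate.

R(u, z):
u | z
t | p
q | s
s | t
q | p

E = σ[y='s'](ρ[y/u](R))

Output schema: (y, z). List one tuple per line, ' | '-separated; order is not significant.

Per-node cardinality:
  R → 4
  ρ[y/u](R) → 4
  σ[y='s'](ρ[y/u](R)) → 1

== RESULT ==
y | z
s | t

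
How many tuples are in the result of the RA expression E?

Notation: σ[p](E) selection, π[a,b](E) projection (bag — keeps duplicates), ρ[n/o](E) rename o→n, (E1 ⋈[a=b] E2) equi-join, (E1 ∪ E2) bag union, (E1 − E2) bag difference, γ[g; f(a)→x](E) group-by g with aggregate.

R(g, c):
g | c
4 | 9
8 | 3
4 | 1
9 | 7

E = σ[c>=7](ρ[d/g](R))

Per-node cardinality:
  R → 4
  ρ[d/g](R) → 4
  σ[c>=7](ρ[d/g](R)) → 2

|E| = 2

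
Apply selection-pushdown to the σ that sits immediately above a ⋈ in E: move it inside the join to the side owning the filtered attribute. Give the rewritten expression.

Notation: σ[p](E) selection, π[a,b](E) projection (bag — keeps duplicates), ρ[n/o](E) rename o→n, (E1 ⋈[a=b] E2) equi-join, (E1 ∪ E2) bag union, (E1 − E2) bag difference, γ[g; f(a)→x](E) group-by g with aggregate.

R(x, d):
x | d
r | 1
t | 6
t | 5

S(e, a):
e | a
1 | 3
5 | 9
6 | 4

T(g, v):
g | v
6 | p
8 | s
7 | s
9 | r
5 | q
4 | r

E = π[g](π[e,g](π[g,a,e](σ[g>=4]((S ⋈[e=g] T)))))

σ filters on g, owned by the right side.
E' = π[g](π[e,g](π[g,a,e]((S ⋈[e=g] σ[g>=4](T)))))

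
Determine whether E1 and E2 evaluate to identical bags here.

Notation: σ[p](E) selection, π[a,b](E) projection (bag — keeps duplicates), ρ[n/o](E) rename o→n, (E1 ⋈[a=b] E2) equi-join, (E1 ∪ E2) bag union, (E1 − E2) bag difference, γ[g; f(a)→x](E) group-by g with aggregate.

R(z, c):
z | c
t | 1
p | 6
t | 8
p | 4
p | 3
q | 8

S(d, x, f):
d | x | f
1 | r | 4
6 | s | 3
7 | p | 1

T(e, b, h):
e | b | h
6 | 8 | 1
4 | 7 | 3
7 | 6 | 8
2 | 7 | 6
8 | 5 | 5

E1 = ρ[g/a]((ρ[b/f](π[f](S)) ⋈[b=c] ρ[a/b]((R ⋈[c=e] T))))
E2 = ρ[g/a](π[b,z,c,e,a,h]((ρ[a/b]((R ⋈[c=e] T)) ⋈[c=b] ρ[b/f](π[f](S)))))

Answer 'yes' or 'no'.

E1 stepwise |·|:
  S → 3
  π[f](S) → 3
  ρ[b/f](π[f](S)) → 3
  R → 6
  T → 5
  (R ⋈[c=e] T) → 4
  ρ[a/b]((R ⋈[c=e] T)) → 4
  (ρ[b/f](π[f](S)) ⋈[b=c] ρ[a/b]((R ⋈[c=e] T))) → 1
  ρ[g/a]((ρ[b/f](π[f](S)) ⋈[b=c] ρ[a/b]((R ⋈[c=e] T)))) → 1
E2 stepwise |·|:
  R → 6
  T → 5
  (R ⋈[c=e] T) → 4
  ρ[a/b]((R ⋈[c=e] T)) → 4
  S → 3
  π[f](S) → 3
  ρ[b/f](π[f](S)) → 3
  (ρ[a/b]((R ⋈[c=e] T)) ⋈[c=b] ρ[b/f](π[f](S))) → 1
  π[b,z,c,e,a,h]((ρ[a/b]((R ⋈[c=e] T)) ⋈[c=b] ρ[b/f](π[f](S)))) → 1
  ρ[g/a](π[b,z,c,e,a,h]((ρ[a/b]((R ⋈[c=e] T)) ⋈[c=b] ρ[b/f](π[f](S))))) → 1

E1 and E2 produce the same multiset:
b | z | c | e | g | h
4 | p | 4 | 4 | 7 | 3

yes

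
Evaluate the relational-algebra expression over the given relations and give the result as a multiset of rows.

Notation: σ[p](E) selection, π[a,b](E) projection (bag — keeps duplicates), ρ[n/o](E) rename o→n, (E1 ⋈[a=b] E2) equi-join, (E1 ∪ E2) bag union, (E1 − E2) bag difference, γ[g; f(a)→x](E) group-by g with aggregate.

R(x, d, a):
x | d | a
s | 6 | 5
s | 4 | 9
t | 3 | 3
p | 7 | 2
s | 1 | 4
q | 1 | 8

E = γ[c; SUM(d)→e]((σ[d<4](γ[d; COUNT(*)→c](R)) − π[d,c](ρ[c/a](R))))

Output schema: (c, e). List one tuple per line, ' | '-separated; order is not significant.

Stepwise |·|:
  R → 6
  γ[d; COUNT(*)→c](R) → 5
  σ[d<4](γ[d; COUNT(*)→c](R)) → 2
  R → 6
  ρ[c/a](R) → 6
  π[d,c](ρ[c/a](R)) → 6
  (σ[d<4](γ[d; COUNT(*)→c](R)) − π[d,c](ρ[c/a](R))) → 2
  γ[c; SUM(d)→e]((σ[d<4](γ[d; COUNT(*)→c](R)) − π[d,c](ρ[c/a](R)))) → 2

== RESULT ==
c | e
1 | 3
2 | 1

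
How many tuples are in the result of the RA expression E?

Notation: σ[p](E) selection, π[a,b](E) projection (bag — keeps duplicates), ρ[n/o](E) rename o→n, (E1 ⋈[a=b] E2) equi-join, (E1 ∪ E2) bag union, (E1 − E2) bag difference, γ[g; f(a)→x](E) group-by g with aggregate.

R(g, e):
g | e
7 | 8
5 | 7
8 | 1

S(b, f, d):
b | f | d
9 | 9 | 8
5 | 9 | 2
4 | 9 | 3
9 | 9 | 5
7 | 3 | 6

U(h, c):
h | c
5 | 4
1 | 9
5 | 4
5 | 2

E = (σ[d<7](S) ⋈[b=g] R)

Row counts bottom-up:
  S → 5
  σ[d<7](S) → 4
  R → 3
  (σ[d<7](S) ⋈[b=g] R) → 2

|E| = 2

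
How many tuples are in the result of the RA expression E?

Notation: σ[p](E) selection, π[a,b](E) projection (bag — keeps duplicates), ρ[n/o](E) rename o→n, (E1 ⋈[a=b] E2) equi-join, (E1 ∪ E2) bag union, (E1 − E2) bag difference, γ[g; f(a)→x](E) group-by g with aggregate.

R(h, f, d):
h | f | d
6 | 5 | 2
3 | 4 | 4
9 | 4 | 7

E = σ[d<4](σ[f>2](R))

Row counts bottom-up:
  R → 3
  σ[f>2](R) → 3
  σ[d<4](σ[f>2](R)) → 1

|E| = 1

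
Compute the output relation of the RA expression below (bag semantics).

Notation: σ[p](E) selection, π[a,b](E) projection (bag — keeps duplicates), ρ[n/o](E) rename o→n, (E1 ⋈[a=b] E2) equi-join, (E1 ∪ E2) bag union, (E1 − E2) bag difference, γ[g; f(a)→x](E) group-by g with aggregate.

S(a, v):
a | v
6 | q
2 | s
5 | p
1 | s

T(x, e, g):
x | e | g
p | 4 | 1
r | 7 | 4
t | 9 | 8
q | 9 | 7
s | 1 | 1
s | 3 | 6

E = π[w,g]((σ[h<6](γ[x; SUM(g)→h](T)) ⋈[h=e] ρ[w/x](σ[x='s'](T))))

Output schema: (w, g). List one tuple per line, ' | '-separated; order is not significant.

Subexpression sizes:
  T → 6
  γ[x; SUM(g)→h](T) → 5
  σ[h<6](γ[x; SUM(g)→h](T)) → 2
  T → 6
  σ[x='s'](T) → 2
  ρ[w/x](σ[x='s'](T)) → 2
  (σ[h<6](γ[x; SUM(g)→h](T)) ⋈[h=e] ρ[w/x](σ[x='s'](T))) → 1
  π[w,g]((σ[h<6](γ[x; SUM(g)→h](T)) ⋈[h=e] ρ[w/x](σ[x='s'](T)))) → 1

== RESULT ==
w | g
s | 1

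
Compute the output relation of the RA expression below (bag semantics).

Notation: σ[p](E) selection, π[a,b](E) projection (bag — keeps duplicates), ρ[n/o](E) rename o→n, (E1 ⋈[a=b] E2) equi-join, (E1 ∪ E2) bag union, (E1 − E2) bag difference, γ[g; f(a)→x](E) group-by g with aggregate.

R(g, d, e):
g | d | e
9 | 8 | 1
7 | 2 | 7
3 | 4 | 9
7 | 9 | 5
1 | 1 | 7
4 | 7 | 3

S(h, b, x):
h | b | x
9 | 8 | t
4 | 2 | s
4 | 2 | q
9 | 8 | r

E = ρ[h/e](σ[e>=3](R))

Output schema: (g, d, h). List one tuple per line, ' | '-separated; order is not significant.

Row counts bottom-up:
  R → 6
  σ[e>=3](R) → 5
  ρ[h/e](σ[e>=3](R)) → 5

== RESULT ==
g | d | h
1 | 1 | 7
3 | 4 | 9
4 | 7 | 3
7 | 2 | 7
7 | 9 | 5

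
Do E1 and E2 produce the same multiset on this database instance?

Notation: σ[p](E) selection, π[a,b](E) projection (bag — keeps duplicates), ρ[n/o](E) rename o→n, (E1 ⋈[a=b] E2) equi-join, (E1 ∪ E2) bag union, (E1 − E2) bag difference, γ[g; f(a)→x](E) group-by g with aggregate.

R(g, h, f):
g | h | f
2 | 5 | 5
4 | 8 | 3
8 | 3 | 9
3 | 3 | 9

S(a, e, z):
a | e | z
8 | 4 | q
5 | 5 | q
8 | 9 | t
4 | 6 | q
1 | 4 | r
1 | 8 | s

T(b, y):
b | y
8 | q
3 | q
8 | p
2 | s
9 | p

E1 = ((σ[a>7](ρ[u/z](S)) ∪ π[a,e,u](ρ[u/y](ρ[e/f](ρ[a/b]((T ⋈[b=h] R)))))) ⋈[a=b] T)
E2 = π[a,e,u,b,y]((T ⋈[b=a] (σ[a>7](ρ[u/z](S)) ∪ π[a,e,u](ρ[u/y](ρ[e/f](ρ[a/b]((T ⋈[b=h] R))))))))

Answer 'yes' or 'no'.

E1 stepwise |·|:
  S → 6
  ρ[u/z](S) → 6
  σ[a>7](ρ[u/z](S)) → 2
  T → 5
  R → 4
  (T ⋈[b=h] R) → 4
  ρ[a/b]((T ⋈[b=h] R)) → 4
  ρ[e/f](ρ[a/b]((T ⋈[b=h] R))) → 4
  ρ[u/y](ρ[e/f](ρ[a/b]((T ⋈[b=h] R)))) → 4
  π[a,e,u](ρ[u/y](ρ[e/f](ρ[a/b]((T ⋈[b=h] R))))) → 4
  (σ[a>7](ρ[u/z](S)) ∪ π[a,e,u](ρ[u/y](ρ[e/f](ρ[a/b]((T ⋈[b=h] R)))))) → 6
  T → 5
  ((σ[a>7](ρ[u/z](S)) ∪ π[a,e,u](ρ[u/y](ρ[e/f](ρ[a/b]((T ⋈[b=h] R)))))) ⋈[a=b] T) → 10
E2 stepwise |·|:
  T → 5
  S → 6
  ρ[u/z](S) → 6
  σ[a>7](ρ[u/z](S)) → 2
  T → 5
  R → 4
  (T ⋈[b=h] R) → 4
  ρ[a/b]((T ⋈[b=h] R)) → 4
  ρ[e/f](ρ[a/b]((T ⋈[b=h] R))) → 4
  ρ[u/y](ρ[e/f](ρ[a/b]((T ⋈[b=h] R)))) → 4
  π[a,e,u](ρ[u/y](ρ[e/f](ρ[a/b]((T ⋈[b=h] R))))) → 4
  (σ[a>7](ρ[u/z](S)) ∪ π[a,e,u](ρ[u/y](ρ[e/f](ρ[a/b]((T ⋈[b=h] R)))))) → 6
  (T ⋈[b=a] (σ[a>7](ρ[u/z](S)) ∪ π[a,e,u](ρ[u/y](ρ[e/f](ρ[a/b]((T ⋈[b=h] R))))))) → 10
  π[a,e,u,b,y]((T ⋈[b=a] (σ[a>7](ρ[u/z](S)) ∪ π[a,e,u](ρ[u/y](ρ[e/f](ρ[a/b]((T ⋈[b=h] R)))))))) → 10

E1 and E2 produce the same multiset:
a | e | u | b | y
3 | 9 | q | 3 | q
3 | 9 | q | 3 | q
8 | 3 | p | 8 | p
8 | 3 | p | 8 | q
8 | 3 | q | 8 | p
8 | 3 | q | 8 | q
8 | 4 | q | 8 | p
8 | 4 | q | 8 | q
8 | 9 | t | 8 | p
8 | 9 | t | 8 | q

yes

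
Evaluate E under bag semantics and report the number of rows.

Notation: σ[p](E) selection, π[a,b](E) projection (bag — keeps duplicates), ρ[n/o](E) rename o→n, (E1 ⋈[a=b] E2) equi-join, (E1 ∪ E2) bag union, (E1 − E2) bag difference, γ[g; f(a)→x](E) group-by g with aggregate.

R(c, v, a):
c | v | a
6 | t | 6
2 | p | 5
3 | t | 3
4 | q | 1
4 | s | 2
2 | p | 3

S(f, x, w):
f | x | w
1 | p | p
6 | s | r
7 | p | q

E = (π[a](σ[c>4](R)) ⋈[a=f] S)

Subexpression sizes:
  R → 6
  σ[c>4](R) → 1
  π[a](σ[c>4](R)) → 1
  S → 3
  (π[a](σ[c>4](R)) ⋈[a=f] S) → 1

|E| = 1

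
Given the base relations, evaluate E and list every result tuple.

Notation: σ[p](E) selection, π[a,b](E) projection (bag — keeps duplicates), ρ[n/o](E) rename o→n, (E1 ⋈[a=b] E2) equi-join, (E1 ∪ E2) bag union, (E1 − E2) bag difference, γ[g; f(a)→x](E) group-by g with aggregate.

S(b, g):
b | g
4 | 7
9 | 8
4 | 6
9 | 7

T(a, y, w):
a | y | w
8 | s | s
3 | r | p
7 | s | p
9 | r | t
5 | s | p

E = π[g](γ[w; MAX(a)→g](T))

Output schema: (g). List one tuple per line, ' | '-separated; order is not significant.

Stepwise |·|:
  T → 5
  γ[w; MAX(a)→g](T) → 3
  π[g](γ[w; MAX(a)→g](T)) → 3

== RESULT ==
g
7
8
9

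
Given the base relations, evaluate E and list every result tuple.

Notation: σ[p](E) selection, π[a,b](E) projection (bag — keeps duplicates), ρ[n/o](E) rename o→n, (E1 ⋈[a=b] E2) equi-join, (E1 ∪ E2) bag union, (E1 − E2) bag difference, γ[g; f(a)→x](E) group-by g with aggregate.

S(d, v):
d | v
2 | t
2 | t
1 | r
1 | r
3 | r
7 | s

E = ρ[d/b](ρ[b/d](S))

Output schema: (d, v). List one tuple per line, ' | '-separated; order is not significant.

Subexpression sizes:
  S → 6
  ρ[b/d](S) → 6
  ρ[d/b](ρ[b/d](S)) → 6

== RESULT ==
d | v
1 | r
1 | r
2 | t
2 | t
3 | r
7 | s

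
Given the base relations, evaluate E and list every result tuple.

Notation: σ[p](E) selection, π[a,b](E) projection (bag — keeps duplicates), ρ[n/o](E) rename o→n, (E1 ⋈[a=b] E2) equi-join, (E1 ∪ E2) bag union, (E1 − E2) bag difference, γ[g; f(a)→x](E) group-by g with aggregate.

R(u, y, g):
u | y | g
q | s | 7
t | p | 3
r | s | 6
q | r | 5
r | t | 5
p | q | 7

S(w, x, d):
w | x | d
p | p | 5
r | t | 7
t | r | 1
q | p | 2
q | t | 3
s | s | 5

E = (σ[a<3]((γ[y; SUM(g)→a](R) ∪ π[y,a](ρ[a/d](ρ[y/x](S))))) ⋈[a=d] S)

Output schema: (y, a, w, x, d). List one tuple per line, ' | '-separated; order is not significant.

Row counts bottom-up:
  R → 6
  γ[y; SUM(g)→a](R) → 5
  S → 6
  ρ[y/x](S) → 6
  ρ[a/d](ρ[y/x](S)) → 6
  π[y,a](ρ[a/d](ρ[y/x](S))) → 6
  (γ[y; SUM(g)→a](R) ∪ π[y,a](ρ[a/d](ρ[y/x](S)))) → 11
  σ[a<3]((γ[y; SUM(g)→a](R) ∪ π[y,a](ρ[a/d](ρ[y/x](S))))) → 2
  S → 6
  (σ[a<3]((γ[y; SUM(g)→a](R) ∪ π[y,a](ρ[a/d](ρ[y/x](S))))) ⋈[a=d] S) → 2

== RESULT ==
y | a | w | x | d
p | 2 | q | p | 2
r | 1 | t | r | 1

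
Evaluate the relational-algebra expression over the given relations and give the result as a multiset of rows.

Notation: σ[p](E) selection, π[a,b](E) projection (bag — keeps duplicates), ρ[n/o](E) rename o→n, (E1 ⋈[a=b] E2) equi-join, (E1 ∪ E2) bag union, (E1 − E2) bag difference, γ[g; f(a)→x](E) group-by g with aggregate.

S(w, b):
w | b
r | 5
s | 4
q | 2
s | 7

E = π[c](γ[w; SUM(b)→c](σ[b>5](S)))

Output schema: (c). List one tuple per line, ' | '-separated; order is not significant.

Subexpression sizes:
  S → 4
  σ[b>5](S) → 1
  γ[w; SUM(b)→c](σ[b>5](S)) → 1
  π[c](γ[w; SUM(b)→c](σ[b>5](S))) → 1

== RESULT ==
c
7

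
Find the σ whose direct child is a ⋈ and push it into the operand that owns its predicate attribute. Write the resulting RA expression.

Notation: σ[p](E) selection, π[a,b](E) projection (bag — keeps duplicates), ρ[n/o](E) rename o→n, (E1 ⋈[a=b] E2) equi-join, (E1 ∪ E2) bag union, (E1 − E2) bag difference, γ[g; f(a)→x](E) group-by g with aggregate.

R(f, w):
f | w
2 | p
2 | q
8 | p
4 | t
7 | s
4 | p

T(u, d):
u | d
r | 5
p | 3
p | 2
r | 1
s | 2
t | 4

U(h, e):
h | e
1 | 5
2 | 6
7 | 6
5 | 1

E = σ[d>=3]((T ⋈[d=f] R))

σ filters on d, owned by the left side.
E' = (σ[d>=3](T) ⋈[d=f] R)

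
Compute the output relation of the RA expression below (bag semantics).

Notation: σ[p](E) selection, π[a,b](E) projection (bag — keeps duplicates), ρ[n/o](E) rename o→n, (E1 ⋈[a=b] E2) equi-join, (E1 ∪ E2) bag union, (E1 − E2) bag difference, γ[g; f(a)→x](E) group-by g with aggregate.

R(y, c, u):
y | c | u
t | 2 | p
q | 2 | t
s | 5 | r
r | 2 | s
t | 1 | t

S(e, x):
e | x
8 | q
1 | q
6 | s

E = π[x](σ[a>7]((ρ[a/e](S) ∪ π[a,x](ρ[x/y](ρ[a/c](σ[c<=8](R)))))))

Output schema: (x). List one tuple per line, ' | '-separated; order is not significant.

Subexpression sizes:
  S → 3
  ρ[a/e](S) → 3
  R → 5
  σ[c<=8](R) → 5
  ρ[a/c](σ[c<=8](R)) → 5
  ρ[x/y](ρ[a/c](σ[c<=8](R))) → 5
  π[a,x](ρ[x/y](ρ[a/c](σ[c<=8](R)))) → 5
  (ρ[a/e](S) ∪ π[a,x](ρ[x/y](ρ[a/c](σ[c<=8](R))))) → 8
  σ[a>7]((ρ[a/e](S) ∪ π[a,x](ρ[x/y](ρ[a/c](σ[c<=8](R)))))) → 1
  π[x](σ[a>7]((ρ[a/e](S) ∪ π[a,x](ρ[x/y](ρ[a/c](σ[c<=8](R))))))) → 1

== RESULT ==
x
q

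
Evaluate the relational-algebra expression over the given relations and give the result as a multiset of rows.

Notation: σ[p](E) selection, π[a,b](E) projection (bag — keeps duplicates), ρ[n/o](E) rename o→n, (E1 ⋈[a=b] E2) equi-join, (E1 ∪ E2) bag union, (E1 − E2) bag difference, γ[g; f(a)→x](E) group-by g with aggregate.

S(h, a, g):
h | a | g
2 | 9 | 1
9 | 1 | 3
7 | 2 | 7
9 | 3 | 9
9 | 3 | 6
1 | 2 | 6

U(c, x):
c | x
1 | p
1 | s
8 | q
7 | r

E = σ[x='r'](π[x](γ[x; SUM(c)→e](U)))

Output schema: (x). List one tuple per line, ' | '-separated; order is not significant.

Row counts bottom-up:
  U → 4
  γ[x; SUM(c)→e](U) → 4
  π[x](γ[x; SUM(c)→e](U)) → 4
  σ[x='r'](π[x](γ[x; SUM(c)→e](U))) → 1

== RESULT ==
x
r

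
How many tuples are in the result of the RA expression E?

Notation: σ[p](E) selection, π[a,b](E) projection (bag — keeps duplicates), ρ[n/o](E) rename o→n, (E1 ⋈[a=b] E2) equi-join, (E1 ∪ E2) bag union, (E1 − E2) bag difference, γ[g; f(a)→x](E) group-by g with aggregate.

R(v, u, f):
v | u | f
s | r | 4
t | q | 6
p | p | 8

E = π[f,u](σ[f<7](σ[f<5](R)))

Subexpression sizes:
  R → 3
  σ[f<5](R) → 1
  σ[f<7](σ[f<5](R)) → 1
  π[f,u](σ[f<7](σ[f<5](R))) → 1

|E| = 1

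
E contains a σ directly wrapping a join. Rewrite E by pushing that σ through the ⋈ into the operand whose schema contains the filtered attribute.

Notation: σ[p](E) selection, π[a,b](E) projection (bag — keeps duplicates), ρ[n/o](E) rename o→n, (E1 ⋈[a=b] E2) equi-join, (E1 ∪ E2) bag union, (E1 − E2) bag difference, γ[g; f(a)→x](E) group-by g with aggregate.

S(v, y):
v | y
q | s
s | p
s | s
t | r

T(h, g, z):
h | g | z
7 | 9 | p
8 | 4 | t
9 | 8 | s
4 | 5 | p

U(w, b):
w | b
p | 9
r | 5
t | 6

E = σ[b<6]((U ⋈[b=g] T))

σ filters on b, owned by the left side.
E' = (σ[b<6](U) ⋈[b=g] T)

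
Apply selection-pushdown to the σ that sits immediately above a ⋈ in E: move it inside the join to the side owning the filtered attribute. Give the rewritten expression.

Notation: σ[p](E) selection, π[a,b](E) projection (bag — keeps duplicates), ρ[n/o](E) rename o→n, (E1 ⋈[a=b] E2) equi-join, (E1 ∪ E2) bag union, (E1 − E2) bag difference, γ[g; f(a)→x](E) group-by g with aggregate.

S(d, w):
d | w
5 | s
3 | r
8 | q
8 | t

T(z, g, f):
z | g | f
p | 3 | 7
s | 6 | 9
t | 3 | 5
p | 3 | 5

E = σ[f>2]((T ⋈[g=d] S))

σ filters on f, owned by the left side.
E' = (σ[f>2](T) ⋈[g=d] S)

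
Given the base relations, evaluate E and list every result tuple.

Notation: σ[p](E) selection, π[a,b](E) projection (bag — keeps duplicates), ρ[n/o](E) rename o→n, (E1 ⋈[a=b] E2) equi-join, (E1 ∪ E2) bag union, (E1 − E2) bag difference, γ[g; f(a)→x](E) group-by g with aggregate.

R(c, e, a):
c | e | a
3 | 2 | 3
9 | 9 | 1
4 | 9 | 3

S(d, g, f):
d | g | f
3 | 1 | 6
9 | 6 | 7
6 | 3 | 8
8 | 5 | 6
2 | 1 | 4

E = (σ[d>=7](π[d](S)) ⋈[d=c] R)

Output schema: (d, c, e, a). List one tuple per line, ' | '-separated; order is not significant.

Subexpression sizes:
  S → 5
  π[d](S) → 5
  σ[d>=7](π[d](S)) → 2
  R → 3
  (σ[d>=7](π[d](S)) ⋈[d=c] R) → 1

== RESULT ==
d | c | e | a
9 | 9 | 9 | 1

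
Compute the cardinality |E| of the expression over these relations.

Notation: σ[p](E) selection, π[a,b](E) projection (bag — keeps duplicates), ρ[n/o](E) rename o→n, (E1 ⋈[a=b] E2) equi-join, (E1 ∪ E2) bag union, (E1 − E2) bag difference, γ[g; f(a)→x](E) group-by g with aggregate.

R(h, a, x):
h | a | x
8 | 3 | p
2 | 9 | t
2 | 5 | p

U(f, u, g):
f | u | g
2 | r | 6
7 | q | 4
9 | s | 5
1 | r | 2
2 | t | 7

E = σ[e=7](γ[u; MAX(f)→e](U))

Stepwise |·|:
  U → 5
  γ[u; MAX(f)→e](U) → 4
  σ[e=7](γ[u; MAX(f)→e](U)) → 1

|E| = 1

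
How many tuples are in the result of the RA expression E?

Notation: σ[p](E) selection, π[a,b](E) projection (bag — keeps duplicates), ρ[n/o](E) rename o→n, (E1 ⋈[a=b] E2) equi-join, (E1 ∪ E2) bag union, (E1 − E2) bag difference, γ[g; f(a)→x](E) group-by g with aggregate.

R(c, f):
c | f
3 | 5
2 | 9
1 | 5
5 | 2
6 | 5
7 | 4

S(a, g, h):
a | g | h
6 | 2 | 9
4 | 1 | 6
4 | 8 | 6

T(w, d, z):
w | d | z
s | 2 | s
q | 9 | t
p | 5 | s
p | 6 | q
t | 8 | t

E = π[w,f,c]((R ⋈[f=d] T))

Row counts bottom-up:
  R → 6
  T → 5
  (R ⋈[f=d] T) → 5
  π[w,f,c]((R ⋈[f=d] T)) → 5

|E| = 5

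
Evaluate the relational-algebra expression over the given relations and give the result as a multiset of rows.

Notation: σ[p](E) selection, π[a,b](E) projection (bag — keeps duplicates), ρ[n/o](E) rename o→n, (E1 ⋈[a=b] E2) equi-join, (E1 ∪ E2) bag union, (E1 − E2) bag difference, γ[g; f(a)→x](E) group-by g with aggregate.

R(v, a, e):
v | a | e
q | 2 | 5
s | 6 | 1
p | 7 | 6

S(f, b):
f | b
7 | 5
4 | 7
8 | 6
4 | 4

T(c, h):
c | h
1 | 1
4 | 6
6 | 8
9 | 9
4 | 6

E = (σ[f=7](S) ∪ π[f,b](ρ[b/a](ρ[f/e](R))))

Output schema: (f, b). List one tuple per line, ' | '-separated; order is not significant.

Per-node cardinality:
  S → 4
  σ[f=7](S) → 1
  R → 3
  ρ[f/e](R) → 3
  ρ[b/a](ρ[f/e](R)) → 3
  π[f,b](ρ[b/a](ρ[f/e](R))) → 3
  (σ[f=7](S) ∪ π[f,b](ρ[b/a](ρ[f/e](R)))) → 4

== RESULT ==
f | b
1 | 6
5 | 2
6 | 7
7 | 5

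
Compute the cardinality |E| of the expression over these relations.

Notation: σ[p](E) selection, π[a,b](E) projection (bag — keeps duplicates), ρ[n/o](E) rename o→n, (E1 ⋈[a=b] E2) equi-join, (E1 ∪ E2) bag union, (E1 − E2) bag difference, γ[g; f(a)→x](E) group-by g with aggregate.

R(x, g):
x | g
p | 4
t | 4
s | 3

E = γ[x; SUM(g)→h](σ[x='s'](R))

Stepwise |·|:
  R → 3
  σ[x='s'](R) → 1
  γ[x; SUM(g)→h](σ[x='s'](R)) → 1

|E| = 1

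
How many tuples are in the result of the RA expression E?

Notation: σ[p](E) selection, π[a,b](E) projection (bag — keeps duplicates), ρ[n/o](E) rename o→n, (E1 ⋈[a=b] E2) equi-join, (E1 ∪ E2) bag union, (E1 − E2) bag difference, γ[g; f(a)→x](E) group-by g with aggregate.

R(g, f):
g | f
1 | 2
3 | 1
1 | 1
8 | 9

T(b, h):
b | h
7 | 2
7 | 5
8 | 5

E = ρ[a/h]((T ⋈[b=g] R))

Per-node cardinality:
  T → 3
  R → 4
  (T ⋈[b=g] R) → 1
  ρ[a/h]((T ⋈[b=g] R)) → 1

|E| = 1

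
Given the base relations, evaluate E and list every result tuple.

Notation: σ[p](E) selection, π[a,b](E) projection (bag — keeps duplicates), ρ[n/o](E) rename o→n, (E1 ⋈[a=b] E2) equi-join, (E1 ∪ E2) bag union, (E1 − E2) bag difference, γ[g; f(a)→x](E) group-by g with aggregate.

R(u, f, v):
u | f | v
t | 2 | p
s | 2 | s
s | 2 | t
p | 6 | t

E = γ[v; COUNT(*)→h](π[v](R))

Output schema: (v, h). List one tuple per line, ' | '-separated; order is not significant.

Stepwise |·|:
  R → 4
  π[v](R) → 4
  γ[v; COUNT(*)→h](π[v](R)) → 3

== RESULT ==
v | h
p | 1
s | 1
t | 2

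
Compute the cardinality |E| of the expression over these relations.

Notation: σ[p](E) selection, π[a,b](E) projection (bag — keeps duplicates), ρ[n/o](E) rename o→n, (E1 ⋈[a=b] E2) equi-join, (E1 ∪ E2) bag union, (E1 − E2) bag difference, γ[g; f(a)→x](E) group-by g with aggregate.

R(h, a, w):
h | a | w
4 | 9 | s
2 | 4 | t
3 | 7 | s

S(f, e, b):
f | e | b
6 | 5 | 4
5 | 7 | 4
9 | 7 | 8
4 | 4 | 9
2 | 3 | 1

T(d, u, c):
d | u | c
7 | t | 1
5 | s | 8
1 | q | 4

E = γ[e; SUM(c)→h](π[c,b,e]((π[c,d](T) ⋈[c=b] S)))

Row counts bottom-up:
  T → 3
  π[c,d](T) → 3
  S → 5
  (π[c,d](T) ⋈[c=b] S) → 4
  π[c,b,e]((π[c,d](T) ⋈[c=b] S)) → 4
  γ[e; SUM(c)→h](π[c,b,e]((π[c,d](T) ⋈[c=b] S))) → 3

|E| = 3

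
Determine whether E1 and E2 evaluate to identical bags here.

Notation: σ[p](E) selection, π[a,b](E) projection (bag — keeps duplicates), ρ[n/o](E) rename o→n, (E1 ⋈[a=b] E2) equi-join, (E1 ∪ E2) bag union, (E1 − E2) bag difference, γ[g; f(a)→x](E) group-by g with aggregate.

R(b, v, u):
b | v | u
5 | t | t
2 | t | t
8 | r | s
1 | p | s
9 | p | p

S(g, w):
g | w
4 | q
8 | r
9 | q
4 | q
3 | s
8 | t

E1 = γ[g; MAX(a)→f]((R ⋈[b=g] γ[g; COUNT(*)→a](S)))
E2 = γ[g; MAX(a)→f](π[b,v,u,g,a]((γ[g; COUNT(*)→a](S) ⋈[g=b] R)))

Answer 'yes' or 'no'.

E1 row counts bottom-up:
  R → 5
  S → 6
  γ[g; COUNT(*)→a](S) → 4
  (R ⋈[b=g] γ[g; COUNT(*)→a](S)) → 2
  γ[g; MAX(a)→f]((R ⋈[b=g] γ[g; COUNT(*)→a](S))) → 2
E2 row counts bottom-up:
  S → 6
  γ[g; COUNT(*)→a](S) → 4
  R → 5
  (γ[g; COUNT(*)→a](S) ⋈[g=b] R) → 2
  π[b,v,u,g,a]((γ[g; COUNT(*)→a](S) ⋈[g=b] R)) → 2
  γ[g; MAX(a)→f](π[b,v,u,g,a]((γ[g; COUNT(*)→a](S) ⋈[g=b] R))) → 2

E1 and E2 produce the same multiset:
g | f
8 | 2
9 | 1

yes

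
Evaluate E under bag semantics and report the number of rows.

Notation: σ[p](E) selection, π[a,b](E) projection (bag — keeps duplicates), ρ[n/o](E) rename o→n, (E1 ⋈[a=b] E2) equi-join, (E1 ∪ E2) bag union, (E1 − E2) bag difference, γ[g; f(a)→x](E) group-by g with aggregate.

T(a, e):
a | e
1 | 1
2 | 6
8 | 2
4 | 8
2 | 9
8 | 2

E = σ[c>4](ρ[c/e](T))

Row counts bottom-up:
  T → 6
  ρ[c/e](T) → 6
  σ[c>4](ρ[c/e](T)) → 3

|E| = 3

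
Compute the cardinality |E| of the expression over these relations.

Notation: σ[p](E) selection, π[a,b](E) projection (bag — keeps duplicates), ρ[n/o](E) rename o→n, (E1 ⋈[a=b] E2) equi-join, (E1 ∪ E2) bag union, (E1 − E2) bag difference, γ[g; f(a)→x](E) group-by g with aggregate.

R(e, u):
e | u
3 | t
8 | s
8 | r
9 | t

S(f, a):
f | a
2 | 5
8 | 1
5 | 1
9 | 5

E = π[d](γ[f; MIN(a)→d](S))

Per-node cardinality:
  S → 4
  γ[f; MIN(a)→d](S) → 4
  π[d](γ[f; MIN(a)→d](S)) → 4

|E| = 4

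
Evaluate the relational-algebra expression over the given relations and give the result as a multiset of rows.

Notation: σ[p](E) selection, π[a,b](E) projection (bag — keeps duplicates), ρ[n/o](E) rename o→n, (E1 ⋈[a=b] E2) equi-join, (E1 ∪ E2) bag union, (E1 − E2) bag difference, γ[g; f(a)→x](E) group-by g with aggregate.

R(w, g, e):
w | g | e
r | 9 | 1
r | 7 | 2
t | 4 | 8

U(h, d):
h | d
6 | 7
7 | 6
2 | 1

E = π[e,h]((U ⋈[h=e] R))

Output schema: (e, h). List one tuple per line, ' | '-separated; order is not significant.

Subexpression sizes:
  U → 3
  R → 3
  (U ⋈[h=e] R) → 1
  π[e,h]((U ⋈[h=e] R)) → 1

== RESULT ==
e | h
2 | 2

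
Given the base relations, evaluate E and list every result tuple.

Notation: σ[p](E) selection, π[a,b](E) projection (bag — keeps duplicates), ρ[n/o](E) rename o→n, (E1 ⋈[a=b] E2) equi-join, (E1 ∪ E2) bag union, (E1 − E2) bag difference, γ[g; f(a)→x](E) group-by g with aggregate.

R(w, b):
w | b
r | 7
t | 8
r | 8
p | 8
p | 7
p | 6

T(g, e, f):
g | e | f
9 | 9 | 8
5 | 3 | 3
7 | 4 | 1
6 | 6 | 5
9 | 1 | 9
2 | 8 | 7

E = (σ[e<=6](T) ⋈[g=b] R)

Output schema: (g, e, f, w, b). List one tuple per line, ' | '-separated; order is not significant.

Subexpression sizes:
  T → 6
  σ[e<=6](T) → 4
  R → 6
  (σ[e<=6](T) ⋈[g=b] R) → 3

== RESULT ==
g | e | f | w | b
6 | 6 | 5 | p | 6
7 | 4 | 1 | p | 7
7 | 4 | 1 | r | 7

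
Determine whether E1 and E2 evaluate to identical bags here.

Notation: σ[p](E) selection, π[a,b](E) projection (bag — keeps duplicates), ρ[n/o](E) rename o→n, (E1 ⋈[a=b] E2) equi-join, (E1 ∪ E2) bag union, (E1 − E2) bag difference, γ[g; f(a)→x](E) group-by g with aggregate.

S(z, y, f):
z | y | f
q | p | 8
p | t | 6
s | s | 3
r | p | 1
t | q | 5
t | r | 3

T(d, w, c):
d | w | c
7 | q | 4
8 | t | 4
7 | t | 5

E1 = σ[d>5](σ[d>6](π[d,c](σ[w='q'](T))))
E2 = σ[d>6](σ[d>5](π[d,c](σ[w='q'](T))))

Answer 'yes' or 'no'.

E1 per-node cardinality:
  T → 3
  σ[w='q'](T) → 1
  π[d,c](σ[w='q'](T)) → 1
  σ[d>6](π[d,c](σ[w='q'](T))) → 1
  σ[d>5](σ[d>6](π[d,c](σ[w='q'](T)))) → 1
E2 per-node cardinality:
  T → 3
  σ[w='q'](T) → 1
  π[d,c](σ[w='q'](T)) → 1
  σ[d>5](π[d,c](σ[w='q'](T))) → 1
  σ[d>6](σ[d>5](π[d,c](σ[w='q'](T)))) → 1

E1 and E2 produce the same multiset:
d | c
7 | 4

yes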